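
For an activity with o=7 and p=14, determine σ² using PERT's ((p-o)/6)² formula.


σ² = ((p - o) / 6)² = (p - o)² / 36
= (14 - 7)² / 36
= 7² / 36
= 49 / 36
= 1.3611


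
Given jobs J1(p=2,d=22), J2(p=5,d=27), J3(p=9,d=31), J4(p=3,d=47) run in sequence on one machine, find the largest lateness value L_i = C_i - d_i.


Lateness per job (L = C - d):
  J1: C=2, d=22, L=-20
  J2: C=7, d=27, L=-20
  J3: C=16, d=31, L=-15
  J4: C=19, d=47, L=-28
Lmax = max(-20, -20, -15, -28)
= -15


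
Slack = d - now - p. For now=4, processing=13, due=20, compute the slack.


Slack = due - current_time - processing
= 20 - 4 - 13
= 3


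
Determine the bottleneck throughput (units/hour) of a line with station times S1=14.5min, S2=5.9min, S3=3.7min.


Bottleneck = longest station time
Station times: [14.5, 5.9, 3.7]
Max = 14.5 min
Rate = 60 / 14.5
= 4.14 units/hour (bottleneck: 14.5min)


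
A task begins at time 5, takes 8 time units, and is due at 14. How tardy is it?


Completion = start + processing = 5 + 8 = 13
Tardiness = max(0, C - d) = max(0, 13 - 14)
= max(0, -1)
= 0


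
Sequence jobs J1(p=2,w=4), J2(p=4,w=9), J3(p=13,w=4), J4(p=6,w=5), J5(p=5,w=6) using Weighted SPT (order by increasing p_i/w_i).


WSPT (Smith's rule): sort by p/w ascending
  J2: p/w = 4/9 = 0.444
  J1: p/w = 2/4 = 0.500
  J5: p/w = 5/6 = 0.833
  J4: p/w = 6/5 = 1.200
  J3: p/w = 13/4 = 3.250
Order: J2 → J1 → J5 → J4 → J3


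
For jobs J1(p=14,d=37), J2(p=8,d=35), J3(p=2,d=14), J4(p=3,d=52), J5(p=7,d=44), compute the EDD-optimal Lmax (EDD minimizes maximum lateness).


EDD order: J3 → J2 → J1 → J5 → J4
Completion and lateness:
  J3: C=2, d=14, L=2-14=-12
  J2: C=10, d=35, L=10-35=-25
  J1: C=24, d=37, L=24-37=-13
  J5: C=31, d=44, L=31-44=-13
  J4: C=34, d=52, L=34-52=-18
Lmax = max(-12, -25, -13, -13, -18)
= -12


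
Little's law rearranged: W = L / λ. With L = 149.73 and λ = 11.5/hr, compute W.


Little's law: L = λW → W = L / λ
= 149.73 / 11.5
= 13.02 hours


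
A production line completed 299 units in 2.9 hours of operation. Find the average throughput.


Throughput = units / time
= 299 / 2.9
= 103.1 units/hour


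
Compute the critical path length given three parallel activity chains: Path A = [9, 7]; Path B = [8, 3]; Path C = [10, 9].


Path A: 9 + 7 = 16
Path B: 8 + 3 = 11
Path C: 10 + 9 = 19
Critical path = longest = max(16, 11, 19)
= 19 (Path C)


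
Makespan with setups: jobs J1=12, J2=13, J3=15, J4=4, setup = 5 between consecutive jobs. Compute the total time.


Makespan = Σ processing + (n-1) × setup
= (12 + 13 + 15 + 4) + (4-1)×5
= 44 + 15
= 59 time units


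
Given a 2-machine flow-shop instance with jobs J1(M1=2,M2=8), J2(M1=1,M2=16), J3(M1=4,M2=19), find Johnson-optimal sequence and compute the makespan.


Johnson's rule:
Group 1 (M1≤M2, sort by M1): ['J2', 'J1', 'J3']
Group 2 (M1>M2, sort desc M2): []
Sequence: J2 → J1 → J3
Makespan calculation:
  J2: M1 done=1, M2 done=17
  J1: M1 done=3, M2 done=25
  J3: M1 done=7, M2 done=44
= Sequence: J2 → J1 → J3, Makespan: 44


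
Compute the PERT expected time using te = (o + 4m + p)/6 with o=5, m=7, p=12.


te = (o + 4m + p) / 6
= (5 + 4×7 + 12) / 6
= (5 + 28 + 12) / 6
= 45 / 6
= 7.50


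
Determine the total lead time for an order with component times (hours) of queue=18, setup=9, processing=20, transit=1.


Lead time = queue + setup + processing + transit
= 18 + 9 + 20 + 1
= 48 hours


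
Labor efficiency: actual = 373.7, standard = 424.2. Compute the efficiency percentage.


Efficiency = (actual / standard) × 100
= (373.7 / 424.2) × 100
= 88.1%


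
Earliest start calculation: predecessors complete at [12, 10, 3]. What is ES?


ES = max of all predecessor completion times
Predecessors: [12, 10, 3]
ES = max(12, 10, 3)
= 12


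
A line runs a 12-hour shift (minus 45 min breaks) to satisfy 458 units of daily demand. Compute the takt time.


Available = 12×60 - 45 = 675 min
Takt time = 675 / 458
= 1.47 min/unit


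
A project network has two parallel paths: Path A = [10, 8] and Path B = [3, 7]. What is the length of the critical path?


Path A: 10 + 8 = 18
Path B: 3 + 7 = 10
Critical path = longest = max(18, 10)
= 18 (Path A)


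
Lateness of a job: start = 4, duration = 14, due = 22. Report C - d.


Completion = 4 + 14 = 18
Lateness = C - d = 18 - 22
= -4


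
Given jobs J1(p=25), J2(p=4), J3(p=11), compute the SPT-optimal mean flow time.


SPT order: J2 → J3 → J1
Completion times:
  J2: C=4
  J3: C=15
  J1: C=40
Sum = 59, n = 3
Mean flow = 59/3
= 19.67


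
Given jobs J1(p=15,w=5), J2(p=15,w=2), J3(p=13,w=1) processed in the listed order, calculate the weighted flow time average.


Completion times:
  J1: C=15, w×C=5×15=75
  J2: C=30, w×C=2×30=60
  J3: C=43, w×C=1×43=43
Sum w×C = 178
Sum w = 8
Weighted avg = 178/8
= 22.25


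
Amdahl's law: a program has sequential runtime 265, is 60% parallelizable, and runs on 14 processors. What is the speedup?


Amdahl's law: T_p = T × ((1-p) + p/N)
= 265 × ((1-0.6) + 0.6/14)
= 265 × (0.40 + 0.0429)
= 265 × 0.4429
= 117.36
Speedup = 265/117.36
= 2.26×


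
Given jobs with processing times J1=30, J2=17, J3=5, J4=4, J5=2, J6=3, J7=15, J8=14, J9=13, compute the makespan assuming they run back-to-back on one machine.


Sequential makespan: sum all processing times
= 30 + 17 + 5 + 4 + 2 + 3 + 15 + 14 + 13
= 103 time units


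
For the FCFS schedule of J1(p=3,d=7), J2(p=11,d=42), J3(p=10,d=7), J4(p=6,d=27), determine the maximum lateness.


Lateness per job (L = C - d):
  J1: C=3, d=7, L=-4
  J2: C=14, d=42, L=-28
  J3: C=24, d=7, L=17
  J4: C=30, d=27, L=3
Lmax = max(-4, -28, 17, 3)
= 17


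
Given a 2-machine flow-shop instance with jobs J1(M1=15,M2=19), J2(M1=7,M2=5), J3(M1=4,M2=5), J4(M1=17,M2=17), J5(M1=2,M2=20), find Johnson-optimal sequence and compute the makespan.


Johnson's rule:
Group 1 (M1≤M2, sort by M1): ['J5', 'J3', 'J1', 'J4']
Group 2 (M1>M2, sort desc M2): ['J2']
Sequence: J5 → J3 → J1 → J4 → J2
Makespan calculation:
  J5: M1 done=2, M2 done=22
  J3: M1 done=6, M2 done=27
  J1: M1 done=21, M2 done=46
  J4: M1 done=38, M2 done=63
  J2: M1 done=45, M2 done=68
= Sequence: J5 → J3 → J1 → J4 → J2, Makespan: 68


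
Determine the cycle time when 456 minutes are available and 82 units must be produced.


Cycle time = available time / demand
= 456 / 82
= 5.56 min/unit


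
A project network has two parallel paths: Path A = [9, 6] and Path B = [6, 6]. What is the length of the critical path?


Path A: 9 + 6 = 15
Path B: 6 + 6 = 12
Critical path = longest = max(15, 12)
= 15 (Path A)


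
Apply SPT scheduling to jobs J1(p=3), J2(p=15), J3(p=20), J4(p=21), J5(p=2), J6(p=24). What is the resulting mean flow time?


SPT order: J5 → J1 → J2 → J3 → J4 → J6
Completion times:
  J5: C=2
  J1: C=5
  J2: C=20
  J3: C=40
  J4: C=61
  J6: C=85
Sum = 213, n = 6
Mean flow = 213/6
= 35.50


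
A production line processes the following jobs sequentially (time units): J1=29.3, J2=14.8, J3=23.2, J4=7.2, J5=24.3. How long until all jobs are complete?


Sequential makespan: sum all processing times
= 29.3 + 14.8 + 23.2 + 7.2 + 24.3
= 98.8 time units


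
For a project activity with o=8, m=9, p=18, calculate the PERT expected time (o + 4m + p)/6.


te = (o + 4m + p) / 6
= (8 + 4×9 + 18) / 6
= (8 + 36 + 18) / 6
= 62 / 6
= 10.33


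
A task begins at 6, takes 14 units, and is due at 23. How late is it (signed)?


Completion = 6 + 14 = 20
Lateness = C - d = 20 - 23
= -3


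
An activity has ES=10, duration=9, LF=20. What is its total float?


EF = ES + duration = 10 + 9 = 19
LS = LF - duration = 20 - 9 = 11
Total Float = LF - EF = 20 - 19
(or LS - ES = 11 - 10)
= 1


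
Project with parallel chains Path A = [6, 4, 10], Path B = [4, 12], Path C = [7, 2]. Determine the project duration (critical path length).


Path A: 6 + 4 + 10 = 20
Path B: 4 + 12 = 16
Path C: 7 + 2 = 9
Critical path = longest = max(20, 16, 9)
= 20 (Path A)


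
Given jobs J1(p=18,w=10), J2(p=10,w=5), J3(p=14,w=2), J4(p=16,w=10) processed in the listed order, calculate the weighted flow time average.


Completion times:
  J1: C=18, w×C=10×18=180
  J2: C=28, w×C=5×28=140
  J3: C=42, w×C=2×42=84
  J4: C=58, w×C=10×58=580
Sum w×C = 984
Sum w = 27
Weighted avg = 984/27
= 36.44


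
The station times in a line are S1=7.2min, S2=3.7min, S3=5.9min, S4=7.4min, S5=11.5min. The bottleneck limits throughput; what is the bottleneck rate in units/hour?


Bottleneck = longest station time
Station times: [7.2, 3.7, 5.9, 7.4, 11.5]
Max = 11.5 min
Rate = 60 / 11.5
= 5.22 units/hour (bottleneck: 11.5min)


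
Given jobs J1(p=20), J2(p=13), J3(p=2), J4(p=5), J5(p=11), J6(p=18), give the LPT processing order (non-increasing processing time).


LPT: sort by longest processing time first
  J1: p=20
  J6: p=18
  J2: p=13
  J5: p=11
  J4: p=5
  J3: p=2
Order: J1 → J6 → J2 → J5 → J4 → J3


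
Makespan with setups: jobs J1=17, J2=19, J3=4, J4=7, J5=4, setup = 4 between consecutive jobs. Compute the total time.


Makespan = Σ processing + (n-1) × setup
= (17 + 19 + 4 + 7 + 4) + (5-1)×4
= 51 + 16
= 67 time units


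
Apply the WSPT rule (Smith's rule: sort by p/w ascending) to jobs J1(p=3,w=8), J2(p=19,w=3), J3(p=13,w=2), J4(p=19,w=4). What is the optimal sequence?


WSPT (Smith's rule): sort by p/w ascending
  J1: p/w = 3/8 = 0.375
  J4: p/w = 19/4 = 4.750
  J2: p/w = 19/3 = 6.333
  J3: p/w = 13/2 = 6.500
Order: J1 → J4 → J2 → J3


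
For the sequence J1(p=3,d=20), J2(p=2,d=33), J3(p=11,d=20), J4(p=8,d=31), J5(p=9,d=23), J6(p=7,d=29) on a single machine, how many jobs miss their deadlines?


Completion vs due date:
  J1: C=3, d=20 → on time
  J2: C=5, d=33 → on time
  J3: C=16, d=20 → on time
  J4: C=24, d=31 → on time
  J5: C=33, d=23 → TARDY
  J6: C=40, d=29 → TARDY
Tardy jobs: J5, J6
Count = 2


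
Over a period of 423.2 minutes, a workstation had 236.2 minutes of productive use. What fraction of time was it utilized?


Utilization = busy / total × 100
= 236.2 / 423.2 × 100
= 55.8%


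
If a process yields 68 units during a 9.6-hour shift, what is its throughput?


Throughput = units / time
= 68 / 9.6
= 7.1 units/hour


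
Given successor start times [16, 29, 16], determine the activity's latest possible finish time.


LF = min of all successor start times
Successors start at: [16, 29, 16]
LF = min(16, 29, 16)
= 16


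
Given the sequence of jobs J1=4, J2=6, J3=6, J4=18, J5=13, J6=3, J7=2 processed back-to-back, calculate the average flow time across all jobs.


Completion times:
  J1: completes at 4
  J2: completes at 10
  J3: completes at 16
  J4: completes at 34
  J5: completes at 47
  J6: completes at 50
  J7: completes at 52
Sum = 213
Average = 213/7
= 30.43


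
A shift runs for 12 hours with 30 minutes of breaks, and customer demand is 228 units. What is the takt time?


Available = 12×60 - 30 = 690 min
Takt time = 690 / 228
= 3.03 min/unit


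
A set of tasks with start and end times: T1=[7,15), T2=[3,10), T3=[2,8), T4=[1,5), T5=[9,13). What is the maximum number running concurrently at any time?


Check each time point for overlaps:
  t=3: 3 tasks active (T2, T3, T4)
Max concurrent = 3


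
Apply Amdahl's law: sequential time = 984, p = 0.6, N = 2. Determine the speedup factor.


Amdahl's law: T_p = T × ((1-p) + p/N)
= 984 × ((1-0.6) + 0.6/2)
= 984 × (0.40 + 0.3000)
= 984 × 0.7000
= 688.80
Speedup = 984/688.80
= 1.43×


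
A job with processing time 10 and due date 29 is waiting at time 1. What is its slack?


Slack = due - current_time - processing
= 29 - 1 - 10
= 18


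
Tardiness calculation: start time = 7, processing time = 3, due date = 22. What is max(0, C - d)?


Completion = start + processing = 7 + 3 = 10
Tardiness = max(0, C - d) = max(0, 10 - 22)
= max(0, -12)
= 0


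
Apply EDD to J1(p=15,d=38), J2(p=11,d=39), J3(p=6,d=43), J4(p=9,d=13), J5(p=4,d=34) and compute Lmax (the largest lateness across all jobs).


EDD order: J4 → J5 → J1 → J2 → J3
Completion and lateness:
  J4: C=9, d=13, L=9-13=-4
  J5: C=13, d=34, L=13-34=-21
  J1: C=28, d=38, L=28-38=-10
  J2: C=39, d=39, L=39-39=0
  J3: C=45, d=43, L=45-43=2
Lmax = max(-4, -21, -10, 0, 2)
= 2


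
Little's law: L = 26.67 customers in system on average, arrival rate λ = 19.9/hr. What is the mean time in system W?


Little's law: L = λW → W = L / λ
= 26.67 / 19.9
= 1.34 hours


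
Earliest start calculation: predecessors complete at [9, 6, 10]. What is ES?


ES = max of all predecessor completion times
Predecessors: [9, 6, 10]
ES = max(9, 6, 10)
= 10


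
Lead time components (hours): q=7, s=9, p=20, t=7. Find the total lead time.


Lead time = queue + setup + processing + transit
= 7 + 9 + 20 + 7
= 43 hours


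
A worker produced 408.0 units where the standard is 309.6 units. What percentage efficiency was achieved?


Efficiency = (actual / standard) × 100
= (408.0 / 309.6) × 100
= 131.8%


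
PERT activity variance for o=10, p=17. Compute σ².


σ² = ((p - o) / 6)² = (p - o)² / 36
= (17 - 10)² / 36
= 7² / 36
= 49 / 36
= 1.3611


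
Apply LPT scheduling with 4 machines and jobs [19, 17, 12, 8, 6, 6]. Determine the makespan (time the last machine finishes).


Jobs (LPT sorted): [19, 17, 12, 8, 6, 6]
Machines: 4
  J=19 → Machine 1 (load: 0+19=19)
  J=17 → Machine 2 (load: 0+17=17)
  J=12 → Machine 3 (load: 0+12=12)
  J=8 → Machine 4 (load: 0+8=8)
  J=6 → Machine 4 (load: 8+6=14)
  J=6 → Machine 3 (load: 12+6=18)
Machine loads: [19, 17, 18, 14]
Makespan = max = 19 time units


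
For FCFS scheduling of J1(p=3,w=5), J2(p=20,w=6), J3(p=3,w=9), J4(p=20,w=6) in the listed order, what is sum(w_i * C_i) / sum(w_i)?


Completion times:
  J1: C=3, w×C=5×3=15
  J2: C=23, w×C=6×23=138
  J3: C=26, w×C=9×26=234
  J4: C=46, w×C=6×46=276
Sum w×C = 663
Sum w = 26
Weighted avg = 663/26
= 25.50


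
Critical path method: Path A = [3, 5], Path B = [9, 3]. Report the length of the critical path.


Path A: 3 + 5 = 8
Path B: 9 + 3 = 12
Critical path = longest = max(8, 12)
= 12 (Path B)


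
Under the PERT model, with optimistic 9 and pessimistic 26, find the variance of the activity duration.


σ² = ((p - o) / 6)² = (p - o)² / 36
= (26 - 9)² / 36
= 17² / 36
= 289 / 36
= 8.0278


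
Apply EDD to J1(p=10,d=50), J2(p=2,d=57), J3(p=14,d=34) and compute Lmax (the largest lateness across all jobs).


EDD order: J3 → J1 → J2
Completion and lateness:
  J3: C=14, d=34, L=14-34=-20
  J1: C=24, d=50, L=24-50=-26
  J2: C=26, d=57, L=26-57=-31
Lmax = max(-20, -26, -31)
= -20


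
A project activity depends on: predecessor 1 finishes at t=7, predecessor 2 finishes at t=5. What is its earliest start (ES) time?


ES = max of all predecessor completion times
Predecessors: [7, 5]
ES = max(7, 5)
= 7


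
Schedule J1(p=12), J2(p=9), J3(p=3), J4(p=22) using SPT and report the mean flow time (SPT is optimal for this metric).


SPT order: J3 → J2 → J1 → J4
Completion times:
  J3: C=3
  J2: C=12
  J1: C=24
  J4: C=46
Sum = 85, n = 4
Mean flow = 85/4
= 21.25


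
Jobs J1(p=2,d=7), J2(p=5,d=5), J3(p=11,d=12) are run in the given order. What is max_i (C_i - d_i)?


Lateness per job (L = C - d):
  J1: C=2, d=7, L=-5
  J2: C=7, d=5, L=2
  J3: C=18, d=12, L=6
Lmax = max(-5, 2, 6)
= 6


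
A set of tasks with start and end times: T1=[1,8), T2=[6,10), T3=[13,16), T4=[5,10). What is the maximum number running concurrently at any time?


Check each time point for overlaps:
  t=6: 3 tasks active (T1, T2, T4)
Max concurrent = 3


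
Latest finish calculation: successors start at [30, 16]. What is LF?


LF = min of all successor start times
Successors start at: [30, 16]
LF = min(30, 16)
= 16


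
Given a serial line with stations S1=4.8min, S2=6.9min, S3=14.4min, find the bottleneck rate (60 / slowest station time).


Bottleneck = longest station time
Station times: [4.8, 6.9, 14.4]
Max = 14.4 min
Rate = 60 / 14.4
= 4.17 units/hour (bottleneck: 14.4min)


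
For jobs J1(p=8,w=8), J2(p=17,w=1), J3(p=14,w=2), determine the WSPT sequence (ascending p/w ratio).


WSPT (Smith's rule): sort by p/w ascending
  J1: p/w = 8/8 = 1.000
  J3: p/w = 14/2 = 7.000
  J2: p/w = 17/1 = 17.000
Order: J1 → J3 → J2


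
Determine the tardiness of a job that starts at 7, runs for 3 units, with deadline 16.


Completion = start + processing = 7 + 3 = 10
Tardiness = max(0, C - d) = max(0, 10 - 16)
= max(0, -6)
= 0


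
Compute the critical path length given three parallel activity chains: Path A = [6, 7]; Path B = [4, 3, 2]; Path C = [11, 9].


Path A: 6 + 7 = 13
Path B: 4 + 3 + 2 = 9
Path C: 11 + 9 = 20
Critical path = longest = max(13, 9, 20)
= 20 (Path C)


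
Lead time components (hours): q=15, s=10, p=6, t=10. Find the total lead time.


Lead time = queue + setup + processing + transit
= 15 + 10 + 6 + 10
= 41 hours


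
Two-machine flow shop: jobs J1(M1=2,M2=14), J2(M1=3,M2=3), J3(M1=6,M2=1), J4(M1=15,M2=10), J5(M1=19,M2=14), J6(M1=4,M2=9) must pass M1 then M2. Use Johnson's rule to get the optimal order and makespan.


Johnson's rule:
Group 1 (M1≤M2, sort by M1): ['J1', 'J2', 'J6']
Group 2 (M1>M2, sort desc M2): ['J5', 'J4', 'J3']
Sequence: J1 → J2 → J6 → J5 → J4 → J3
Makespan calculation:
  J1: M1 done=2, M2 done=16
  J2: M1 done=5, M2 done=19
  J6: M1 done=9, M2 done=28
  J5: M1 done=28, M2 done=42
  J4: M1 done=43, M2 done=53
  J3: M1 done=49, M2 done=54
= Sequence: J1 → J2 → J6 → J5 → J4 → J3, Makespan: 54


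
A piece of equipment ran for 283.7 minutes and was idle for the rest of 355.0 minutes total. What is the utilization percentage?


Utilization = busy / total × 100
= 283.7 / 355.0 × 100
= 79.9%


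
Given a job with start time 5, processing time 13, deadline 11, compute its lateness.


Completion = 5 + 13 = 18
Lateness = C - d = 18 - 11
= 7


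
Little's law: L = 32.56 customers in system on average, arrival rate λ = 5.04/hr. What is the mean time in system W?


Little's law: L = λW → W = L / λ
= 32.56 / 5.04
= 6.46 hours


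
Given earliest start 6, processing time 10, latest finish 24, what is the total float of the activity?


EF = ES + duration = 6 + 10 = 16
LS = LF - duration = 24 - 10 = 14
Total Float = LF - EF = 24 - 16
(or LS - ES = 14 - 6)
= 8


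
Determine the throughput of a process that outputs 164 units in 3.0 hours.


Throughput = units / time
= 164 / 3.0
= 54.7 units/hour


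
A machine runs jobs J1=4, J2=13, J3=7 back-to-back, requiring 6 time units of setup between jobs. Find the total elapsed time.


Makespan = Σ processing + (n-1) × setup
= (4 + 13 + 7) + (3-1)×6
= 24 + 12
= 36 time units


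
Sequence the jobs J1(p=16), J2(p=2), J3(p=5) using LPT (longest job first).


LPT: sort by longest processing time first
  J1: p=16
  J3: p=5
  J2: p=2
Order: J1 → J3 → J2


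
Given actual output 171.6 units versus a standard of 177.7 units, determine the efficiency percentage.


Efficiency = (actual / standard) × 100
= (171.6 / 177.7) × 100
= 96.6%


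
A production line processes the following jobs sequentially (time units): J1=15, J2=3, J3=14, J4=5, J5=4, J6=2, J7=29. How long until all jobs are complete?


Sequential makespan: sum all processing times
= 15 + 3 + 14 + 5 + 4 + 2 + 29
= 72 time units


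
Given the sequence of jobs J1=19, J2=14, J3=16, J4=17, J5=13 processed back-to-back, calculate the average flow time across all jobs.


Completion times:
  J1: completes at 19
  J2: completes at 33
  J3: completes at 49
  J4: completes at 66
  J5: completes at 79
Sum = 246
Average = 246/5
= 49.20


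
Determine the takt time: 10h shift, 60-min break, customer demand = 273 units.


Available = 10×60 - 60 = 540 min
Takt time = 540 / 273
= 1.98 min/unit


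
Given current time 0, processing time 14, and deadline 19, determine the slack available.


Slack = due - current_time - processing
= 19 - 0 - 14
= 5


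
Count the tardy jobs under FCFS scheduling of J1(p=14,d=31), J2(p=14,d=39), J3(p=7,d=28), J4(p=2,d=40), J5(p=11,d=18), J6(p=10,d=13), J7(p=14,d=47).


Completion vs due date:
  J1: C=14, d=31 → on time
  J2: C=28, d=39 → on time
  J3: C=35, d=28 → TARDY
  J4: C=37, d=40 → on time
  J5: C=48, d=18 → TARDY
  J6: C=58, d=13 → TARDY
  J7: C=72, d=47 → TARDY
Tardy jobs: J3, J5, J6, J7
Count = 4


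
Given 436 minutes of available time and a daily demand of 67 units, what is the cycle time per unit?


Cycle time = available time / demand
= 436 / 67
= 6.51 min/unit


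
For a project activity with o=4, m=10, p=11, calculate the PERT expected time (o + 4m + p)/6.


te = (o + 4m + p) / 6
= (4 + 4×10 + 11) / 6
= (4 + 40 + 11) / 6
= 55 / 6
= 9.17


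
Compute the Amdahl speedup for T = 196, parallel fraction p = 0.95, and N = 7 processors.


Amdahl's law: T_p = T × ((1-p) + p/N)
= 196 × ((1-0.95) + 0.95/7)
= 196 × (0.05 + 0.1357)
= 196 × 0.1857
= 36.40
Speedup = 196/36.40
= 5.38×


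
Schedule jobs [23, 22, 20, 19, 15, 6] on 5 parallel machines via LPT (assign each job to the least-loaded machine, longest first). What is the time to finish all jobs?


Jobs (LPT sorted): [23, 22, 20, 19, 15, 6]
Machines: 5
  J=23 → Machine 1 (load: 0+23=23)
  J=22 → Machine 2 (load: 0+22=22)
  J=20 → Machine 3 (load: 0+20=20)
  J=19 → Machine 4 (load: 0+19=19)
  J=15 → Machine 5 (load: 0+15=15)
  J=6 → Machine 5 (load: 15+6=21)
Machine loads: [23, 22, 20, 19, 21]
Makespan = max = 23 time units


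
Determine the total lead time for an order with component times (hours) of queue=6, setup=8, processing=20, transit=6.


Lead time = queue + setup + processing + transit
= 6 + 8 + 20 + 6
= 40 hours


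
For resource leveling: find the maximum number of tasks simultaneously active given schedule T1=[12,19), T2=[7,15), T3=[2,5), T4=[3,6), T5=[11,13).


Check each time point for overlaps:
  t=12: 3 tasks active (T1, T2, T5)
Max concurrent = 3


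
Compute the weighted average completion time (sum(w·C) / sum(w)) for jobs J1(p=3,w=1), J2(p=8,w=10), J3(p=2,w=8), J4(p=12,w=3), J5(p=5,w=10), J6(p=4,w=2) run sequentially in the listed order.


Completion times:
  J1: C=3, w×C=1×3=3
  J2: C=11, w×C=10×11=110
  J3: C=13, w×C=8×13=104
  J4: C=25, w×C=3×25=75
  J5: C=30, w×C=10×30=300
  J6: C=34, w×C=2×34=68
Sum w×C = 660
Sum w = 34
Weighted avg = 660/34
= 19.41


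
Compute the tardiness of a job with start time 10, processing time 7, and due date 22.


Completion = start + processing = 10 + 7 = 17
Tardiness = max(0, C - d) = max(0, 17 - 22)
= max(0, -5)
= 0


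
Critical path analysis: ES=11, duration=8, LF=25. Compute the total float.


EF = ES + duration = 11 + 8 = 19
LS = LF - duration = 25 - 8 = 17
Total Float = LF - EF = 25 - 19
(or LS - ES = 17 - 11)
= 6


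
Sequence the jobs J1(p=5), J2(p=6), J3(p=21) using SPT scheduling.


SPT: sort by shortest processing time
  J1: p=5
  J2: p=6
  J3: p=21
Order: J1 → J2 → J3


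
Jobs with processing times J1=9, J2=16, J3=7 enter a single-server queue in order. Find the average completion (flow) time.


Completion times:
  J1: completes at 9
  J2: completes at 25
  J3: completes at 32
Sum = 66
Average = 66/3
= 22.00


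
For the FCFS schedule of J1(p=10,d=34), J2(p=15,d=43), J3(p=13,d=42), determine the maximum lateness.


Lateness per job (L = C - d):
  J1: C=10, d=34, L=-24
  J2: C=25, d=43, L=-18
  J3: C=38, d=42, L=-4
Lmax = max(-24, -18, -4)
= -4


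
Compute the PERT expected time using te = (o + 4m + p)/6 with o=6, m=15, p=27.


te = (o + 4m + p) / 6
= (6 + 4×15 + 27) / 6
= (6 + 60 + 27) / 6
= 93 / 6
= 15.50


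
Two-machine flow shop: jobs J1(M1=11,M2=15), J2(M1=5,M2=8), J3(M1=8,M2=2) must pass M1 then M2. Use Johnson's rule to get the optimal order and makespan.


Johnson's rule:
Group 1 (M1≤M2, sort by M1): ['J2', 'J1']
Group 2 (M1>M2, sort desc M2): ['J3']
Sequence: J2 → J1 → J3
Makespan calculation:
  J2: M1 done=5, M2 done=13
  J1: M1 done=16, M2 done=31
  J3: M1 done=24, M2 done=33
= Sequence: J2 → J1 → J3, Makespan: 33


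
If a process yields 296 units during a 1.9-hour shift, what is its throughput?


Throughput = units / time
= 296 / 1.9
= 155.8 units/hour


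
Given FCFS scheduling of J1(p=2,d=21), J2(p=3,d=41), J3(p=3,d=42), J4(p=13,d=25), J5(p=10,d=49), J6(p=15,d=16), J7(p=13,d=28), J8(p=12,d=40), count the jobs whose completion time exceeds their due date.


Completion vs due date:
  J1: C=2, d=21 → on time
  J2: C=5, d=41 → on time
  J3: C=8, d=42 → on time
  J4: C=21, d=25 → on time
  J5: C=31, d=49 → on time
  J6: C=46, d=16 → TARDY
  J7: C=59, d=28 → TARDY
  J8: C=71, d=40 → TARDY
Tardy jobs: J6, J7, J8
Count = 3


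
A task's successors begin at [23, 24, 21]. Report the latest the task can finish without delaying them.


LF = min of all successor start times
Successors start at: [23, 24, 21]
LF = min(23, 24, 21)
= 21


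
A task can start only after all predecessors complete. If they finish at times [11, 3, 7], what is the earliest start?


ES = max of all predecessor completion times
Predecessors: [11, 3, 7]
ES = max(11, 3, 7)
= 11


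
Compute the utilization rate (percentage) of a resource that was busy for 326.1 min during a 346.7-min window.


Utilization = busy / total × 100
= 326.1 / 346.7 × 100
= 94.1%


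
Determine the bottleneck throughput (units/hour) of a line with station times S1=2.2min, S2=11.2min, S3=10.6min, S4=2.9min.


Bottleneck = longest station time
Station times: [2.2, 11.2, 10.6, 2.9]
Max = 11.2 min
Rate = 60 / 11.2
= 5.36 units/hour (bottleneck: 11.2min)


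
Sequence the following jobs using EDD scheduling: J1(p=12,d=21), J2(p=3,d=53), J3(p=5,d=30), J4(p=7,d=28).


EDD: sort by earliest due date
  J1: d=21, p=12
  J4: d=28, p=7
  J3: d=30, p=5
  J2: d=53, p=3
Order: J1 → J4 → J3 → J2


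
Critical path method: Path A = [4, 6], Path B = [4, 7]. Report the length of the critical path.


Path A: 4 + 6 = 10
Path B: 4 + 7 = 11
Critical path = longest = max(10, 11)
= 11 (Path B)


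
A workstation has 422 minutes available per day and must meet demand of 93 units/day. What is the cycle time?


Cycle time = available time / demand
= 422 / 93
= 4.54 min/unit


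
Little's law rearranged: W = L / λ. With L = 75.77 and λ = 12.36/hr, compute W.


Little's law: L = λW → W = L / λ
= 75.77 / 12.36
= 6.13 hours


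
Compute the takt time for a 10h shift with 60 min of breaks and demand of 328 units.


Available = 10×60 - 60 = 540 min
Takt time = 540 / 328
= 1.65 min/unit


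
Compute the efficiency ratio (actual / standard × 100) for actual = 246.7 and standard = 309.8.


Efficiency = (actual / standard) × 100
= (246.7 / 309.8) × 100
= 79.6%


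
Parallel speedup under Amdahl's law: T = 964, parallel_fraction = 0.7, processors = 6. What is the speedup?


Amdahl's law: T_p = T × ((1-p) + p/N)
= 964 × ((1-0.7) + 0.7/6)
= 964 × (0.30 + 0.1167)
= 964 × 0.4167
= 401.67
Speedup = 964/401.67
= 2.40×


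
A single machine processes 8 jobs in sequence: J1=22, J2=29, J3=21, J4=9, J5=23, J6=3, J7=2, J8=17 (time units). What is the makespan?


Sequential makespan: sum all processing times
= 22 + 29 + 21 + 9 + 23 + 3 + 2 + 17
= 126 time units


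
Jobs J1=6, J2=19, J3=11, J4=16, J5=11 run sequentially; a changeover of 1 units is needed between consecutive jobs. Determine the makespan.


Makespan = Σ processing + (n-1) × setup
= (6 + 19 + 11 + 16 + 11) + (5-1)×1
= 63 + 4
= 67 time units


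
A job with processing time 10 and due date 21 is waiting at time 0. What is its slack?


Slack = due - current_time - processing
= 21 - 0 - 10
= 11


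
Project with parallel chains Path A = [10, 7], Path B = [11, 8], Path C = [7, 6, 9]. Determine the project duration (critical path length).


Path A: 10 + 7 = 17
Path B: 11 + 8 = 19
Path C: 7 + 6 + 9 = 22
Critical path = longest = max(17, 19, 22)
= 22 (Path C)


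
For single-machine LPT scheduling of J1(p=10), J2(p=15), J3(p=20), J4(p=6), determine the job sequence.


LPT: sort by longest processing time first
  J3: p=20
  J2: p=15
  J1: p=10
  J4: p=6
Order: J3 → J2 → J1 → J4


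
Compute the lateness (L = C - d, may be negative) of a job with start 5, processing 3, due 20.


Completion = 5 + 3 = 8
Lateness = C - d = 8 - 20
= -12


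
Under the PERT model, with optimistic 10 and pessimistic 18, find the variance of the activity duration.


σ² = ((p - o) / 6)² = (p - o)² / 36
= (18 - 10)² / 36
= 8² / 36
= 64 / 36
= 1.7778


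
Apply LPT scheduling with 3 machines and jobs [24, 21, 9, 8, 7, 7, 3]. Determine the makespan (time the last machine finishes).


Jobs (LPT sorted): [24, 21, 9, 8, 7, 7, 3]
Machines: 3
  J=24 → Machine 1 (load: 0+24=24)
  J=21 → Machine 2 (load: 0+21=21)
  J=9 → Machine 3 (load: 0+9=9)
  J=8 → Machine 3 (load: 9+8=17)
  J=7 → Machine 3 (load: 17+7=24)
  J=7 → Machine 2 (load: 21+7=28)
  J=3 → Machine 1 (load: 24+3=27)
Machine loads: [27, 28, 24]
Makespan = max = 28 time units


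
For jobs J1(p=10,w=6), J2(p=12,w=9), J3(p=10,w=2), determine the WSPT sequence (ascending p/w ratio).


WSPT (Smith's rule): sort by p/w ascending
  J2: p/w = 12/9 = 1.333
  J1: p/w = 10/6 = 1.667
  J3: p/w = 10/2 = 5.000
Order: J2 → J1 → J3


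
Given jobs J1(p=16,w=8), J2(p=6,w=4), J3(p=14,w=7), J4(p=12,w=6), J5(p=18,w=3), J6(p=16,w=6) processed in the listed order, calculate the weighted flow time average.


Completion times:
  J1: C=16, w×C=8×16=128
  J2: C=22, w×C=4×22=88
  J3: C=36, w×C=7×36=252
  J4: C=48, w×C=6×48=288
  J5: C=66, w×C=3×66=198
  J6: C=82, w×C=6×82=492
Sum w×C = 1446
Sum w = 34
Weighted avg = 1446/34
= 42.53


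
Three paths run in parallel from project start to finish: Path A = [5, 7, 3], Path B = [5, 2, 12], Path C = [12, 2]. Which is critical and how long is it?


Path A: 5 + 7 + 3 = 15
Path B: 5 + 2 + 12 = 19
Path C: 12 + 2 = 14
Critical path = longest = max(15, 19, 14)
= 19 (Path B)


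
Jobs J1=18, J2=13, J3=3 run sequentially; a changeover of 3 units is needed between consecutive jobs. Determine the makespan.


Makespan = Σ processing + (n-1) × setup
= (18 + 13 + 3) + (3-1)×3
= 34 + 6
= 40 time units


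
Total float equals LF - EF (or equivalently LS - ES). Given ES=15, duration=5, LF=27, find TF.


EF = ES + duration = 15 + 5 = 20
LS = LF - duration = 27 - 5 = 22
Total Float = LF - EF = 27 - 20
(or LS - ES = 22 - 15)
= 7


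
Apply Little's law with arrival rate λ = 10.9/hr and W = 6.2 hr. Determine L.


Little's law: L = λ × W
= 10.9 × 6.2
= 67.58


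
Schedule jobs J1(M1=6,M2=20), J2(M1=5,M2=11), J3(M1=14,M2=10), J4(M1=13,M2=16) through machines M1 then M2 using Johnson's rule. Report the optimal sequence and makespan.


Johnson's rule:
Group 1 (M1≤M2, sort by M1): ['J2', 'J1', 'J4']
Group 2 (M1>M2, sort desc M2): ['J3']
Sequence: J2 → J1 → J4 → J3
Makespan calculation:
  J2: M1 done=5, M2 done=16
  J1: M1 done=11, M2 done=36
  J4: M1 done=24, M2 done=52
  J3: M1 done=38, M2 done=62
= Sequence: J2 → J1 → J4 → J3, Makespan: 62


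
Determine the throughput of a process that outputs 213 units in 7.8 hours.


Throughput = units / time
= 213 / 7.8
= 27.3 units/hour


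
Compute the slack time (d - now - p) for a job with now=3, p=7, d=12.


Slack = due - current_time - processing
= 12 - 3 - 7
= 2


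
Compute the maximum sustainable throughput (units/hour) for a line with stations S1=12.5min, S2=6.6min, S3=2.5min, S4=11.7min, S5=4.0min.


Bottleneck = longest station time
Station times: [12.5, 6.6, 2.5, 11.7, 4.0]
Max = 12.5 min
Rate = 60 / 12.5
= 4.80 units/hour (bottleneck: 12.5min)


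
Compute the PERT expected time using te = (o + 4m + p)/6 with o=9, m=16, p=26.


te = (o + 4m + p) / 6
= (9 + 4×16 + 26) / 6
= (9 + 64 + 26) / 6
= 99 / 6
= 16.50


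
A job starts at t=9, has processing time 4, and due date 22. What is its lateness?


Completion = 9 + 4 = 13
Lateness = C - d = 13 - 22
= -9


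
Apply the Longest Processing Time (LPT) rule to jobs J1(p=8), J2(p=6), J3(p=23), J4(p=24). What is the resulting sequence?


LPT: sort by longest processing time first
  J4: p=24
  J3: p=23
  J1: p=8
  J2: p=6
Order: J4 → J3 → J1 → J2


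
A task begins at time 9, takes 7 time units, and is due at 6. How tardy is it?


Completion = start + processing = 9 + 7 = 16
Tardiness = max(0, C - d) = max(0, 16 - 6)
= max(0, 10)
= 10


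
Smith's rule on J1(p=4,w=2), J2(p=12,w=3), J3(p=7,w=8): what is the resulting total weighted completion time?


WSPT order (by p/w): J3 → J1 → J2
  J3: C=7, w·C=8×7=56
  J1: C=11, w·C=2×11=22
  J2: C=23, w·C=3×23=69
Σ w·C = 147
= 147


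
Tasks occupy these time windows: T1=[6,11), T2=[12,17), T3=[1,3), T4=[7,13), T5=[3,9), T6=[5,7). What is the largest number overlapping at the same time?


Check each time point for overlaps:
  t=6: 3 tasks active (T1, T5, T6)
Max concurrent = 3


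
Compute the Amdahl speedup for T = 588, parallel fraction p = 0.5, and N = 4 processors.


Amdahl's law: T_p = T × ((1-p) + p/N)
= 588 × ((1-0.5) + 0.5/4)
= 588 × (0.50 + 0.1250)
= 588 × 0.6250
= 367.50
Speedup = 588/367.50
= 1.60×


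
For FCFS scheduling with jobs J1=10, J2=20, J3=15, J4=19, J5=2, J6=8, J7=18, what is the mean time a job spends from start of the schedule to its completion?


Completion times:
  J1: completes at 10
  J2: completes at 30
  J3: completes at 45
  J4: completes at 64
  J5: completes at 66
  J6: completes at 74
  J7: completes at 92
Sum = 381
Average = 381/7
= 54.43


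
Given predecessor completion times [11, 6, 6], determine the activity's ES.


ES = max of all predecessor completion times
Predecessors: [11, 6, 6]
ES = max(11, 6, 6)
= 11


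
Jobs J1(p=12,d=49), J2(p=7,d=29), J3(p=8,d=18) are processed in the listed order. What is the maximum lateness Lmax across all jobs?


Lateness per job (L = C - d):
  J1: C=12, d=49, L=-37
  J2: C=19, d=29, L=-10
  J3: C=27, d=18, L=9
Lmax = max(-37, -10, 9)
= 9


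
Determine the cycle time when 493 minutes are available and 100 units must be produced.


Cycle time = available time / demand
= 493 / 100
= 4.93 min/unit


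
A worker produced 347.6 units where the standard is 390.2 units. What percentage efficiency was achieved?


Efficiency = (actual / standard) × 100
= (347.6 / 390.2) × 100
= 89.1%


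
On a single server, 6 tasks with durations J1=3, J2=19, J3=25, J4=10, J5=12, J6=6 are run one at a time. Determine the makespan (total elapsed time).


Sequential makespan: sum all processing times
= 3 + 19 + 25 + 10 + 12 + 6
= 75 time units


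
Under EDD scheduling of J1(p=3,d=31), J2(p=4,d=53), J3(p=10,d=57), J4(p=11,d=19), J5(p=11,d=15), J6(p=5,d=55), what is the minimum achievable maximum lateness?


EDD order: J5 → J4 → J1 → J2 → J6 → J3
Completion and lateness:
  J5: C=11, d=15, L=11-15=-4
  J4: C=22, d=19, L=22-19=3
  J1: C=25, d=31, L=25-31=-6
  J2: C=29, d=53, L=29-53=-24
  J6: C=34, d=55, L=34-55=-21
  J3: C=44, d=57, L=44-57=-13
Lmax = max(-4, 3, -6, -24, -21, -13)
= 3


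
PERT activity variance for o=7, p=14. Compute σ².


σ² = ((p - o) / 6)² = (p - o)² / 36
= (14 - 7)² / 36
= 7² / 36
= 49 / 36
= 1.3611


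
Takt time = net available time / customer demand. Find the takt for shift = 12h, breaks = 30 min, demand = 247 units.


Available = 12×60 - 30 = 690 min
Takt time = 690 / 247
= 2.79 min/unit


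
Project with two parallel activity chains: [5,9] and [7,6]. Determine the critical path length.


Path A: 5 + 9 = 14
Path B: 7 + 6 = 13
Critical path = longest = max(14, 13)
= 14 (Path A)


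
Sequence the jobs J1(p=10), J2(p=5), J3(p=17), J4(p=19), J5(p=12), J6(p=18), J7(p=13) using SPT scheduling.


SPT: sort by shortest processing time
  J2: p=5
  J1: p=10
  J5: p=12
  J7: p=13
  J3: p=17
  J6: p=18
  J4: p=19
Order: J2 → J1 → J5 → J7 → J3 → J6 → J4


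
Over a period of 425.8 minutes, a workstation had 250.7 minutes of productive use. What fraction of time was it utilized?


Utilization = busy / total × 100
= 250.7 / 425.8 × 100
= 58.9%


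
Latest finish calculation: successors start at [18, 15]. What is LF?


LF = min of all successor start times
Successors start at: [18, 15]
LF = min(18, 15)
= 15


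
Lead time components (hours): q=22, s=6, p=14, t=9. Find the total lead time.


Lead time = queue + setup + processing + transit
= 22 + 6 + 14 + 9
= 51 hours


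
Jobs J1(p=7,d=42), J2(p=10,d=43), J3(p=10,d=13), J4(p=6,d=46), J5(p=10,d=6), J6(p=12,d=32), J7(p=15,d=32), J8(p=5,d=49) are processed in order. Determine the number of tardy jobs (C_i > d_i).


Completion vs due date:
  J1: C=7, d=42 → on time
  J2: C=17, d=43 → on time
  J3: C=27, d=13 → TARDY
  J4: C=33, d=46 → on time
  J5: C=43, d=6 → TARDY
  J6: C=55, d=32 → TARDY
  J7: C=70, d=32 → TARDY
  J8: C=75, d=49 → TARDY
Tardy jobs: J3, J5, J6, J7, J8
Count = 5


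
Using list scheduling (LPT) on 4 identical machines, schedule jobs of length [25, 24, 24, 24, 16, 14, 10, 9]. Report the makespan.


Jobs (LPT sorted): [25, 24, 24, 24, 16, 14, 10, 9]
Machines: 4
  J=25 → Machine 1 (load: 0+25=25)
  J=24 → Machine 2 (load: 0+24=24)
  J=24 → Machine 3 (load: 0+24=24)
  J=24 → Machine 4 (load: 0+24=24)
  J=16 → Machine 2 (load: 24+16=40)
  J=14 → Machine 3 (load: 24+14=38)
  J=10 → Machine 4 (load: 24+10=34)
  J=9 → Machine 1 (load: 25+9=34)
Machine loads: [34, 40, 38, 34]
Makespan = max = 40 time units


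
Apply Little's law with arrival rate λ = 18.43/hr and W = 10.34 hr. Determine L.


Little's law: L = λ × W
= 18.43 × 10.34
= 190.57


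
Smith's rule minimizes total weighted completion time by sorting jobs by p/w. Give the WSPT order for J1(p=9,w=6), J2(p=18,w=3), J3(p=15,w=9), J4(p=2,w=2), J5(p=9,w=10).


WSPT (Smith's rule): sort by p/w ascending
  J5: p/w = 9/10 = 0.900
  J4: p/w = 2/2 = 1.000
  J1: p/w = 9/6 = 1.500
  J3: p/w = 15/9 = 1.667
  J2: p/w = 18/3 = 6.000
Order: J5 → J4 → J1 → J3 → J2


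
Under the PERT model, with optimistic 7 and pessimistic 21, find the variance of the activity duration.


σ² = ((p - o) / 6)² = (p - o)² / 36
= (21 - 7)² / 36
= 14² / 36
= 196 / 36
= 5.4444


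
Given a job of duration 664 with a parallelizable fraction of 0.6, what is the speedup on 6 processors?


Amdahl's law: T_p = T × ((1-p) + p/N)
= 664 × ((1-0.6) + 0.6/6)
= 664 × (0.40 + 0.1000)
= 664 × 0.5000
= 332.00
Speedup = 664/332.00
= 2.00×


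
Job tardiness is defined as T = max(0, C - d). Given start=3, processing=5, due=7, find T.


Completion = start + processing = 3 + 5 = 8
Tardiness = max(0, C - d) = max(0, 8 - 7)
= max(0, 1)
= 1


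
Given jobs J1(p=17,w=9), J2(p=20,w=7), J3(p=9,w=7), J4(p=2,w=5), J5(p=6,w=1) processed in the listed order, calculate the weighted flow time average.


Completion times:
  J1: C=17, w×C=9×17=153
  J2: C=37, w×C=7×37=259
  J3: C=46, w×C=7×46=322
  J4: C=48, w×C=5×48=240
  J5: C=54, w×C=1×54=54
Sum w×C = 1028
Sum w = 29
Weighted avg = 1028/29
= 35.45


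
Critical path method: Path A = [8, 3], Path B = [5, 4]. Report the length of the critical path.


Path A: 8 + 3 = 11
Path B: 5 + 4 = 9
Critical path = longest = max(11, 9)
= 11 (Path A)


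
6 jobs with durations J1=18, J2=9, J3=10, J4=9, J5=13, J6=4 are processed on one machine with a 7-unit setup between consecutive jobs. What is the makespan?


Makespan = Σ processing + (n-1) × setup
= (18 + 9 + 10 + 9 + 13 + 4) + (6-1)×7
= 63 + 35
= 98 time units
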